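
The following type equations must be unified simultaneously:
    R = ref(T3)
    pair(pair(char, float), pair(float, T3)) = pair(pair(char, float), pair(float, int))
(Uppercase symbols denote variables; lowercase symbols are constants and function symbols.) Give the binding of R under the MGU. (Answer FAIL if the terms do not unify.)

ref(int)

Bind R := ref(T3); no other remaining equation mentions R.
Decompose pair/2: pair(char, float) = pair(char, float),  pair(float, T3) = pair(float, int).
Delete trivial equation pair(char, float) = pair(char, float).
Decompose pair/2: float = float,  T3 = int.
Delete trivial equation float = float.
Bind T3 := int. Substituting into the earlier binding gives R := ref(int).
MGU = { R ↦ ref(int), T3 ↦ int }, so R ↦ ref(int).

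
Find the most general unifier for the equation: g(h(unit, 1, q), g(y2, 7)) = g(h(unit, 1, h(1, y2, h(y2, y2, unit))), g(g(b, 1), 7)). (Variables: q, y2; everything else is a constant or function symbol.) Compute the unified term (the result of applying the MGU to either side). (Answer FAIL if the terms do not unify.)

g(h(unit, 1, h(1, g(b, 1), h(g(b, 1), g(b, 1), unit))), g(g(b, 1), 7))

Decompose g/2: h(unit, 1, q) = h(unit, 1, h(1, y2, h(y2, y2, unit))),  g(y2, 7) = g(g(b, 1), 7).
Decompose h/3: unit = unit,  1 = 1,  q = h(1, y2, h(y2, y2, unit)).
Delete trivial equation unit = unit.
Delete trivial equation 1 = 1.
Bind q := h(1, y2, h(y2, y2, unit)); no other remaining equation mentions q.
Decompose g/2: y2 = g(b, 1),  7 = 7.
Bind y2 := g(b, 1); no other remaining equation mentions y2. Substituting into the earlier binding gives q := h(1, g(b, 1), h(g(b, 1), g(b, 1), unit)).
Delete trivial equation 7 = 7.
Applying the MGU to either side gives g(h(unit, 1, h(1, g(b, 1), h(g(b, 1), g(b, 1), unit))), g(g(b, 1), 7)).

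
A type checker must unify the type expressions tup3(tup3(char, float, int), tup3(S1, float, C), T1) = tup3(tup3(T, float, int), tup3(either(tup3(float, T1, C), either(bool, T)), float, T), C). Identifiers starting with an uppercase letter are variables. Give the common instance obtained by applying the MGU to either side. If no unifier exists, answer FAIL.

Decompose tup3/3: tup3(char, float, int) = tup3(T, float, int),  tup3(S1, float, C) = tup3(either(tup3(float, T1, C), either(bool, T)), float, T),  T1 = C.
Decompose tup3/3: char = T,  float = float,  int = int.
Bind T := char; substituting into the one remaining equation that mentions T gives: tup3(S1, float, C) = tup3(either(tup3(float, T1, C), either(bool, char)), float, char).
Delete trivial equation float = float.
Delete trivial equation int = int.
Decompose tup3/3: S1 = either(tup3(float, T1, C), either(bool, char)),  float = float,  C = char.
Bind S1 := either(tup3(float, T1, C), either(bool, char)); no other remaining equation mentions S1.
Delete trivial equation float = float.
Bind C := char; substituting into the remaining equation gives: T1 = char. Substituting into the earlier binding gives S1 := either(tup3(float, T1, char), either(bool, char)).
Bind T1 := char. Substituting into the earlier binding gives S1 := either(tup3(float, char, char), either(bool, char)).
Applying the MGU to either side gives tup3(tup3(char, float, int), tup3(either(tup3(float, char, char), either(bool, char)), float, char), char).

tup3(tup3(char, float, int), tup3(either(tup3(float, char, char), either(bool, char)), float, char), char)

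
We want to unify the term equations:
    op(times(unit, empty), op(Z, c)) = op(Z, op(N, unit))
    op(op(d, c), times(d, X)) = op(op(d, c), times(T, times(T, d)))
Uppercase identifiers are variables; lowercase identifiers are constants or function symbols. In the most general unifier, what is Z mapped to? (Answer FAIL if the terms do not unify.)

Decompose op/2: times(unit, empty) = Z,  op(Z, c) = op(N, unit).
Bind Z := times(unit, empty); substituting into the one remaining equation that mentions Z gives: op(times(unit, empty), c) = op(N, unit).
Decompose op/2: times(unit, empty) = N,  c = unit.
Bind N := times(unit, empty); no other remaining equation mentions N.
Clash: constants c and unit differ; no unifier exists.

FAIL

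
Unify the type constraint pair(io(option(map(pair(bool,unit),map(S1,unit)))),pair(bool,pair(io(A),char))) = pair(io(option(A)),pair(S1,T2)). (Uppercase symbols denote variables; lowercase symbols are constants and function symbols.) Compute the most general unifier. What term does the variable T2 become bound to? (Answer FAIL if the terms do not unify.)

pair(io(map(pair(bool,unit),map(bool,unit))),char)

Decompose pair/2: io(option(map(pair(bool,unit),map(S1,unit)))) = io(option(A)),  pair(bool,pair(io(A),char)) = pair(S1,T2).
Decompose io/1: option(map(pair(bool,unit),map(S1,unit))) = option(A).
Decompose option/1: map(pair(bool,unit),map(S1,unit)) = A.
Bind A := map(pair(bool,unit),map(S1,unit)); substituting into the remaining equation gives: pair(bool,pair(io(map(pair(bool,unit),map(S1,unit))),char)) = pair(S1,T2).
Decompose pair/2: bool = S1,  pair(io(map(pair(bool,unit),map(S1,unit))),char) = T2.
Bind S1 := bool; substituting into the remaining equation gives: pair(io(map(pair(bool,unit),map(bool,unit))),char) = T2. Substituting into the earlier binding gives A := map(pair(bool,unit),map(bool,unit)).
Bind T2 := pair(io(map(pair(bool,unit),map(bool,unit))),char).
MGU = { A := map(pair(bool,unit),map(bool,unit)), S1 := bool, T2 := pair(io(map(pair(bool,unit),map(bool,unit))),char) }, so T2 := pair(io(map(pair(bool,unit),map(bool,unit))),char).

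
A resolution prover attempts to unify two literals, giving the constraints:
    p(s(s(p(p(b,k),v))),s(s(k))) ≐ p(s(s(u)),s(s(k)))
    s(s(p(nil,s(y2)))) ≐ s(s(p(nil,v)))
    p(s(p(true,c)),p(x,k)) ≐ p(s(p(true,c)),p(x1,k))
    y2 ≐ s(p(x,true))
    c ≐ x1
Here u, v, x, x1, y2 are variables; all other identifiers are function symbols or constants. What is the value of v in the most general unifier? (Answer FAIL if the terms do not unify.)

Decompose p/2: s(s(p(p(b,k),v))) ≐ s(s(u)),  s(s(k)) ≐ s(s(k)).
Decompose s/1: s(p(p(b,k),v)) ≐ s(u).
Decompose s/1: p(p(b,k),v) ≐ u.
Bind u := p(p(b,k),v); no other remaining equation mentions u.
Delete trivial equation s(s(k)) ≐ s(s(k)).
Decompose s/1: s(p(nil,s(y2))) ≐ s(p(nil,v)).
Decompose s/1: p(nil,s(y2)) ≐ p(nil,v).
Decompose p/2: nil ≐ nil,  s(y2) ≐ v.
Delete trivial equation nil ≐ nil.
Bind v := s(y2); no other remaining equation mentions v. Substituting into the earlier binding gives u := p(p(b,k),s(y2)).
Decompose p/2: s(p(true,c)) ≐ s(p(true,c)),  p(x,k) ≐ p(x1,k).
Delete trivial equation s(p(true,c)) ≐ s(p(true,c)).
Decompose p/2: x ≐ x1,  k ≐ k.
Bind x := x1; substituting into the one remaining equation that mentions x gives: y2 ≐ s(p(x1,true)).
Delete trivial equation k ≐ k.
Bind y2 := s(p(x1,true)); no other remaining equation mentions y2. Substituting into the earlier bindings gives u := p(p(b,k),s(s(p(x1,true)))), v := s(s(p(x1,true))).
Bind x1 := c. Substituting into the earlier bindings gives u := p(p(b,k),s(s(p(c,true)))), v := s(s(p(c,true))), x := c, y2 := s(p(c,true)).
MGU = { u := p(p(b,k),s(s(p(c,true)))), v := s(s(p(c,true))), x := c, y2 := s(p(c,true)), x1 := c }, so v := s(s(p(c,true))).

s(s(p(c,true)))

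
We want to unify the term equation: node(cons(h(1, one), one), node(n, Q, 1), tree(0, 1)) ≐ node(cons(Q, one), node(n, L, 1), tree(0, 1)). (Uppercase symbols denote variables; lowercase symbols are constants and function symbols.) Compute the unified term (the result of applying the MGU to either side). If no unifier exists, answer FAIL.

Decompose node/3: cons(h(1, one), one) ≐ cons(Q, one),  node(n, Q, 1) ≐ node(n, L, 1),  tree(0, 1) ≐ tree(0, 1).
Decompose cons/2: h(1, one) ≐ Q,  one ≐ one.
Bind Q := h(1, one); substituting into the one remaining equation that mentions Q gives: node(n, h(1, one), 1) ≐ node(n, L, 1).
Delete trivial equation one ≐ one.
Decompose node/3: n ≐ n,  h(1, one) ≐ L,  1 ≐ 1.
Delete trivial equation n ≐ n.
Bind L := h(1, one); no other remaining equation mentions L.
Delete trivial equation 1 ≐ 1.
Delete trivial equation tree(0, 1) ≐ tree(0, 1).
Applying the MGU to either side gives node(cons(h(1, one), one), node(n, h(1, one), 1), tree(0, 1)).

node(cons(h(1, one), one), node(n, h(1, one), 1), tree(0, 1))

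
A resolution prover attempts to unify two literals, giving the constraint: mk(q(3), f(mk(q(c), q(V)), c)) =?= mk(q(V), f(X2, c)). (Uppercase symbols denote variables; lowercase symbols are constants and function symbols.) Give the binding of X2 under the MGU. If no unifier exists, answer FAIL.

Decompose mk/2: q(3) =?= q(V),  f(mk(q(c), q(V)), c) =?= f(X2, c).
Decompose q/1: 3 =?= V.
Bind V := 3; substituting into the remaining equation gives: f(mk(q(c), q(3)), c) =?= f(X2, c).
Decompose f/2: mk(q(c), q(3)) =?= X2,  c =?= c.
Bind X2 := mk(q(c), q(3)); no other remaining equation mentions X2.
Delete trivial equation c =?= c.
MGU = { V ↦ 3, X2 ↦ mk(q(c), q(3)) }, so X2 ↦ mk(q(c), q(3)).

mk(q(c), q(3))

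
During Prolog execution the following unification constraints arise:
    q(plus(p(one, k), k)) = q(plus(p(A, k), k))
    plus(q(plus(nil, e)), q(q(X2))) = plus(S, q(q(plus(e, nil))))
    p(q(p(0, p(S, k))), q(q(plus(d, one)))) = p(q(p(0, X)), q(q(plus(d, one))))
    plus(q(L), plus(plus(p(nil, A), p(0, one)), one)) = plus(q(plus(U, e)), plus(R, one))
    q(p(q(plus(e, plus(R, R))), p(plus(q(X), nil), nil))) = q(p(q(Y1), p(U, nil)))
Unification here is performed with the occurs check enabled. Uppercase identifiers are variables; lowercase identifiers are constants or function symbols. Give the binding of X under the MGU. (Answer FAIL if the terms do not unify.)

p(q(plus(nil, e)), k)

Decompose q/1: plus(p(one, k), k) = plus(p(A, k), k).
Decompose plus/2: p(one, k) = p(A, k),  k = k.
Decompose p/2: one = A,  k = k.
Bind A := one; substituting into the one remaining equation that mentions A gives: plus(q(L), plus(plus(p(nil, one), p(0, one)), one)) = plus(q(plus(U, e)), plus(R, one)).
Delete trivial equation k = k.
Delete trivial equation k = k.
Decompose plus/2: q(plus(nil, e)) = S,  q(q(X2)) = q(q(plus(e, nil))).
Bind S := q(plus(nil, e)); substituting into the one remaining equation that mentions S gives: p(q(p(0, p(q(plus(nil, e)), k))), q(q(plus(d, one)))) = p(q(p(0, X)), q(q(plus(d, one)))).
Decompose q/1: q(X2) = q(plus(e, nil)).
Decompose q/1: X2 = plus(e, nil).
Bind X2 := plus(e, nil); no other remaining equation mentions X2.
Decompose p/2: q(p(0, p(q(plus(nil, e)), k))) = q(p(0, X)),  q(q(plus(d, one))) = q(q(plus(d, one))).
Decompose q/1: p(0, p(q(plus(nil, e)), k)) = p(0, X).
Decompose p/2: 0 = 0,  p(q(plus(nil, e)), k) = X.
Delete trivial equation 0 = 0.
Bind X := p(q(plus(nil, e)), k); substituting into the one remaining equation that mentions X gives: q(p(q(plus(e, plus(R, R))), p(plus(q(p(q(plus(nil, e)), k)), nil), nil))) = q(p(q(Y1), p(U, nil))).
Delete trivial equation q(q(plus(d, one))) = q(q(plus(d, one))).
Decompose plus/2: q(L) = q(plus(U, e)),  plus(plus(p(nil, one), p(0, one)), one) = plus(R, one).
Decompose q/1: L = plus(U, e).
Bind L := plus(U, e); no other remaining equation mentions L.
Decompose plus/2: plus(p(nil, one), p(0, one)) = R,  one = one.
Bind R := plus(p(nil, one), p(0, one)); substituting into the one remaining equation that mentions R gives: q(p(q(plus(e, plus(plus(p(nil, one), p(0, one)), plus(p(nil, one), p(0, one))))), p(plus(q(p(q(plus(nil, e)), k)), nil), nil))) = q(p(q(Y1), p(U, nil))).
Delete trivial equation one = one.
Decompose q/1: p(q(plus(e, plus(plus(p(nil, one), p(0, one)), plus(p(nil, one), p(0, one))))), p(plus(q(p(q(plus(nil, e)), k)), nil), nil)) = p(q(Y1), p(U, nil)).
Decompose p/2: q(plus(e, plus(plus(p(nil, one), p(0, one)), plus(p(nil, one), p(0, one))))) = q(Y1),  p(plus(q(p(q(plus(nil, e)), k)), nil), nil) = p(U, nil).
Decompose q/1: plus(e, plus(plus(p(nil, one), p(0, one)), plus(p(nil, one), p(0, one)))) = Y1.
Bind Y1 := plus(e, plus(plus(p(nil, one), p(0, one)), plus(p(nil, one), p(0, one)))); no other remaining equation mentions Y1.
Decompose p/2: plus(q(p(q(plus(nil, e)), k)), nil) = U,  nil = nil.
Bind U := plus(q(p(q(plus(nil, e)), k)), nil); no other remaining equation mentions U. Substituting into the earlier binding gives L := plus(plus(q(p(q(plus(nil, e)), k)), nil), e).
Delete trivial equation nil = nil.
MGU = { A -> one, S -> q(plus(nil, e)), X2 -> plus(e, nil), X -> p(q(plus(nil, e)), k), L -> plus(plus(q(p(q(plus(nil, e)), k)), nil), e), R -> plus(p(nil, one), p(0, one)), Y1 -> plus(e, plus(plus(p(nil, one), p(0, one)), plus(p(nil, one), p(0, one)))), U -> plus(q(p(q(plus(nil, e)), k)), nil) }, so X -> p(q(plus(nil, e)), k).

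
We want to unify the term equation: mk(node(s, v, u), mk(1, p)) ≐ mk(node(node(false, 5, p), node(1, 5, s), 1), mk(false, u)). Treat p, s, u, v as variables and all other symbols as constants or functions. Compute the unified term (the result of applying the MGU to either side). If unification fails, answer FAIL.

FAIL

Decompose mk/2: node(s, v, u) ≐ node(node(false, 5, p), node(1, 5, s), 1),  mk(1, p) ≐ mk(false, u).
Decompose node/3: s ≐ node(false, 5, p),  v ≐ node(1, 5, s),  u ≐ 1.
Bind s := node(false, 5, p); substituting into the one remaining equation that mentions s gives: v ≐ node(1, 5, node(false, 5, p)).
Bind v := node(1, 5, node(false, 5, p)); no other remaining equation mentions v.
Bind u := 1; substituting into the remaining equation gives: mk(1, p) ≐ mk(false, 1).
Decompose mk/2: 1 ≐ false,  p ≐ 1.
Clash: constants 1 and false differ; no unifier exists.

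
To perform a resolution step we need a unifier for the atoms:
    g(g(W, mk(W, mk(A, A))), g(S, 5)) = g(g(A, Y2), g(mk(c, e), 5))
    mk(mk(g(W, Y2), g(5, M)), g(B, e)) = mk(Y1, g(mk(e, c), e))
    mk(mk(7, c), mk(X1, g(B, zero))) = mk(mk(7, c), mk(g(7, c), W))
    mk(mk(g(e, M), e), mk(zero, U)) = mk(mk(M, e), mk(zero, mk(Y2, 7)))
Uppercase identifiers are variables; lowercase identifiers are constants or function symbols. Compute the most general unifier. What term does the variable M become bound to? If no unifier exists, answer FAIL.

Decompose g/2: g(W, mk(W, mk(A, A))) = g(A, Y2),  g(S, 5) = g(mk(c, e), 5).
Decompose g/2: W = A,  mk(W, mk(A, A)) = Y2.
Bind W := A; substituting into the 3 remaining equations that mention W gives: mk(A, mk(A, A)) = Y2,  mk(mk(g(A, Y2), g(5, M)), g(B, e)) = mk(Y1, g(mk(e, c), e)),  mk(mk(7, c), mk(X1, g(B, zero))) = mk(mk(7, c), mk(g(7, c), A)).
Bind Y2 := mk(A, mk(A, A)); substituting into the 2 remaining equations that mention Y2 gives: mk(mk(g(A, mk(A, mk(A, A))), g(5, M)), g(B, e)) = mk(Y1, g(mk(e, c), e)),  mk(mk(g(e, M), e), mk(zero, U)) = mk(mk(M, e), mk(zero, mk(mk(A, mk(A, A)), 7))).
Decompose g/2: S = mk(c, e),  5 = 5.
Bind S := mk(c, e); no other remaining equation mentions S.
Delete trivial equation 5 = 5.
Decompose mk/2: mk(g(A, mk(A, mk(A, A))), g(5, M)) = Y1,  g(B, e) = g(mk(e, c), e).
Bind Y1 := mk(g(A, mk(A, mk(A, A))), g(5, M)); no other remaining equation mentions Y1.
Decompose g/2: B = mk(e, c),  e = e.
Bind B := mk(e, c); substituting into the one remaining equation that mentions B gives: mk(mk(7, c), mk(X1, g(mk(e, c), zero))) = mk(mk(7, c), mk(g(7, c), A)).
Delete trivial equation e = e.
Decompose mk/2: mk(7, c) = mk(7, c),  mk(X1, g(mk(e, c), zero)) = mk(g(7, c), A).
Delete trivial equation mk(7, c) = mk(7, c).
Decompose mk/2: X1 = g(7, c),  g(mk(e, c), zero) = A.
Bind X1 := g(7, c); no other remaining equation mentions X1.
Bind A := g(mk(e, c), zero); substituting into the remaining equation gives: mk(mk(g(e, M), e), mk(zero, U)) = mk(mk(M, e), mk(zero, mk(mk(g(mk(e, c), zero), mk(g(mk(e, c), zero), g(mk(e, c), zero))), 7))). Substituting into the earlier bindings gives W := g(mk(e, c), zero), Y2 := mk(g(mk(e, c), zero), mk(g(mk(e, c), zero), g(mk(e, c), zero))), Y1 := mk(g(g(mk(e, c), zero), mk(g(mk(e, c), zero), mk(g(mk(e, c), zero), g(mk(e, c), zero)))), g(5, M)).
Decompose mk/2: mk(g(e, M), e) = mk(M, e),  mk(zero, U) = mk(zero, mk(mk(g(mk(e, c), zero), mk(g(mk(e, c), zero), g(mk(e, c), zero))), 7)).
Decompose mk/2: g(e, M) = M,  e = e.
Occurs check fails: M occurs in g(e, M); the equation M = g(e, M) has no finite solution.

FAIL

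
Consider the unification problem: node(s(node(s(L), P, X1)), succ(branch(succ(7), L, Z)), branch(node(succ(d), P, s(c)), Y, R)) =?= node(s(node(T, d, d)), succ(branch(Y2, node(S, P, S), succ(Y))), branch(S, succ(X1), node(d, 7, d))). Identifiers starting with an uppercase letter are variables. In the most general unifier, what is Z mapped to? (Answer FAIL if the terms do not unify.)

succ(succ(d))

Decompose node/3: s(node(s(L), P, X1)) =?= s(node(T, d, d)),  succ(branch(succ(7), L, Z)) =?= succ(branch(Y2, node(S, P, S), succ(Y))),  branch(node(succ(d), P, s(c)), Y, R) =?= branch(S, succ(X1), node(d, 7, d)).
Decompose s/1: node(s(L), P, X1) =?= node(T, d, d).
Decompose node/3: s(L) =?= T,  P =?= d,  X1 =?= d.
Bind T := s(L); no other remaining equation mentions T.
Bind P := d; substituting into the 2 remaining equations that mention P gives: succ(branch(succ(7), L, Z)) =?= succ(branch(Y2, node(S, d, S), succ(Y))),  branch(node(succ(d), d, s(c)), Y, R) =?= branch(S, succ(X1), node(d, 7, d)).
Bind X1 := d; substituting into the one remaining equation that mentions X1 gives: branch(node(succ(d), d, s(c)), Y, R) =?= branch(S, succ(d), node(d, 7, d)).
Decompose succ/1: branch(succ(7), L, Z) =?= branch(Y2, node(S, d, S), succ(Y)).
Decompose branch/3: succ(7) =?= Y2,  L =?= node(S, d, S),  Z =?= succ(Y).
Bind Y2 := succ(7); no other remaining equation mentions Y2.
Bind L := node(S, d, S); no other remaining equation mentions L. Substituting into the earlier binding gives T := s(node(S, d, S)).
Bind Z := succ(Y); no other remaining equation mentions Z.
Decompose branch/3: node(succ(d), d, s(c)) =?= S,  Y =?= succ(d),  R =?= node(d, 7, d).
Bind S := node(succ(d), d, s(c)); no other remaining equation mentions S. Substituting into the earlier bindings gives T := s(node(node(succ(d), d, s(c)), d, node(succ(d), d, s(c)))), L := node(node(succ(d), d, s(c)), d, node(succ(d), d, s(c))).
Bind Y := succ(d); no other remaining equation mentions Y. Substituting into the earlier binding gives Z := succ(succ(d)).
Bind R := node(d, 7, d).
MGU = { T -> s(node(node(succ(d), d, s(c)), d, node(succ(d), d, s(c)))), P -> d, X1 -> d, Y2 -> succ(7), L -> node(node(succ(d), d, s(c)), d, node(succ(d), d, s(c))), Z -> succ(succ(d)), S -> node(succ(d), d, s(c)), Y -> succ(d), R -> node(d, 7, d) }, so Z -> succ(succ(d)).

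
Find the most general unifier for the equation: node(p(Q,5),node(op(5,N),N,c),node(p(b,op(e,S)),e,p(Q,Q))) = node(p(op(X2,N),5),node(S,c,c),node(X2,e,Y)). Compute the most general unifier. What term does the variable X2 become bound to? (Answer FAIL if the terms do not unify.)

Decompose node/3: p(Q,5) = p(op(X2,N),5),  node(op(5,N),N,c) = node(S,c,c),  node(p(b,op(e,S)),e,p(Q,Q)) = node(X2,e,Y).
Decompose p/2: Q = op(X2,N),  5 = 5.
Bind Q := op(X2,N); substituting into the one remaining equation that mentions Q gives: node(p(b,op(e,S)),e,p(op(X2,N),op(X2,N))) = node(X2,e,Y).
Delete trivial equation 5 = 5.
Decompose node/3: op(5,N) = S,  N = c,  c = c.
Bind S := op(5,N); substituting into the one remaining equation that mentions S gives: node(p(b,op(e,op(5,N))),e,p(op(X2,N),op(X2,N))) = node(X2,e,Y).
Bind N := c; substituting into the one remaining equation that mentions N gives: node(p(b,op(e,op(5,c))),e,p(op(X2,c),op(X2,c))) = node(X2,e,Y). Substituting into the earlier bindings gives Q := op(X2,c), S := op(5,c).
Delete trivial equation c = c.
Decompose node/3: p(b,op(e,op(5,c))) = X2,  e = e,  p(op(X2,c),op(X2,c)) = Y.
Bind X2 := p(b,op(e,op(5,c))); substituting into the one remaining equation that mentions X2 gives: p(op(p(b,op(e,op(5,c))),c),op(p(b,op(e,op(5,c))),c)) = Y. Substituting into the earlier binding gives Q := op(p(b,op(e,op(5,c))),c).
Delete trivial equation e = e.
Bind Y := p(op(p(b,op(e,op(5,c))),c),op(p(b,op(e,op(5,c))),c)).
MGU = { Q ↦ op(p(b,op(e,op(5,c))),c), S ↦ op(5,c), N ↦ c, X2 ↦ p(b,op(e,op(5,c))), Y ↦ p(op(p(b,op(e,op(5,c))),c),op(p(b,op(e,op(5,c))),c)) }, so X2 ↦ p(b,op(e,op(5,c))).

p(b,op(e,op(5,c)))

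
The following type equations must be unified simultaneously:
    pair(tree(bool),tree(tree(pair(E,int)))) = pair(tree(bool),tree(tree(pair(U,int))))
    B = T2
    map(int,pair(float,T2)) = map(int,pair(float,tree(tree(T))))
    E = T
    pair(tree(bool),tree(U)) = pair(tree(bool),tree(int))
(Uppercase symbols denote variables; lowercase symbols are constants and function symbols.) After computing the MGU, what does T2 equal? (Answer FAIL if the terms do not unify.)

tree(tree(int))

Decompose pair/2: tree(bool) = tree(bool),  tree(tree(pair(E,int))) = tree(tree(pair(U,int))).
Delete trivial equation tree(bool) = tree(bool).
Decompose tree/1: tree(pair(E,int)) = tree(pair(U,int)).
Decompose tree/1: pair(E,int) = pair(U,int).
Decompose pair/2: E = U,  int = int.
Bind E := U; substituting into the one remaining equation that mentions E gives: U = T.
Delete trivial equation int = int.
Bind B := T2; no other remaining equation mentions B.
Decompose map/2: int = int,  pair(float,T2) = pair(float,tree(tree(T))).
Delete trivial equation int = int.
Decompose pair/2: float = float,  T2 = tree(tree(T)).
Delete trivial equation float = float.
Bind T2 := tree(tree(T)); no other remaining equation mentions T2. Substituting into the earlier binding gives B := tree(tree(T)).
Bind U := T; substituting into the remaining equation gives: pair(tree(bool),tree(T)) = pair(tree(bool),tree(int)). Substituting into the earlier binding gives E := T.
Decompose pair/2: tree(bool) = tree(bool),  tree(T) = tree(int).
Delete trivial equation tree(bool) = tree(bool).
Decompose tree/1: T = int.
Bind T := int. Substituting into the earlier bindings gives E := int, B := tree(tree(int)), T2 := tree(tree(int)), U := int.
MGU = { E ↦ int, B ↦ tree(tree(int)), T2 ↦ tree(tree(int)), U ↦ int, T ↦ int }, so T2 ↦ tree(tree(int)).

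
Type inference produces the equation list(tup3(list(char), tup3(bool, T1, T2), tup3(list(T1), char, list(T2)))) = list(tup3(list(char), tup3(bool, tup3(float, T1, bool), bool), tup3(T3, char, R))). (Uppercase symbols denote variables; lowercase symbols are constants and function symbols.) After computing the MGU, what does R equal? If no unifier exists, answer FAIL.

FAIL

Decompose list/1: tup3(list(char), tup3(bool, T1, T2), tup3(list(T1), char, list(T2))) = tup3(list(char), tup3(bool, tup3(float, T1, bool), bool), tup3(T3, char, R)).
Decompose tup3/3: list(char) = list(char),  tup3(bool, T1, T2) = tup3(bool, tup3(float, T1, bool), bool),  tup3(list(T1), char, list(T2)) = tup3(T3, char, R).
Delete trivial equation list(char) = list(char).
Decompose tup3/3: bool = bool,  T1 = tup3(float, T1, bool),  T2 = bool.
Delete trivial equation bool = bool.
Occurs check fails: T1 occurs in tup3(float, T1, bool); the equation T1 = tup3(float, T1, bool) has no finite solution.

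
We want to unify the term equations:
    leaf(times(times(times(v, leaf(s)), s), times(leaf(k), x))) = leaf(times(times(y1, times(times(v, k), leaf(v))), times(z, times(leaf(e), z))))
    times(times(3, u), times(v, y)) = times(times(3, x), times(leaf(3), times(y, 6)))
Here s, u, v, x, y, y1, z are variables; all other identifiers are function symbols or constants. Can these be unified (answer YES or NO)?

NO

Decompose leaf/1: times(times(times(v, leaf(s)), s), times(leaf(k), x)) = times(times(y1, times(times(v, k), leaf(v))), times(z, times(leaf(e), z))).
Decompose times/2: times(times(v, leaf(s)), s) = times(y1, times(times(v, k), leaf(v))),  times(leaf(k), x) = times(z, times(leaf(e), z)).
Decompose times/2: times(v, leaf(s)) = y1,  s = times(times(v, k), leaf(v)).
Bind y1 := times(v, leaf(s)); no other remaining equation mentions y1.
Bind s := times(times(v, k), leaf(v)); no other remaining equation mentions s. Substituting into the earlier binding gives y1 := times(v, leaf(times(times(v, k), leaf(v)))).
Decompose times/2: leaf(k) = z,  x = times(leaf(e), z).
Bind z := leaf(k); substituting into the one remaining equation that mentions z gives: x = times(leaf(e), leaf(k)).
Bind x := times(leaf(e), leaf(k)); substituting into the remaining equation gives: times(times(3, u), times(v, y)) = times(times(3, times(leaf(e), leaf(k))), times(leaf(3), times(y, 6))).
Decompose times/2: times(3, u) = times(3, times(leaf(e), leaf(k))),  times(v, y) = times(leaf(3), times(y, 6)).
Decompose times/2: 3 = 3,  u = times(leaf(e), leaf(k)).
Delete trivial equation 3 = 3.
Bind u := times(leaf(e), leaf(k)); no other remaining equation mentions u.
Decompose times/2: v = leaf(3),  y = times(y, 6).
Bind v := leaf(3); no other remaining equation mentions v. Substituting into the earlier bindings gives y1 := times(leaf(3), leaf(times(times(leaf(3), k), leaf(leaf(3))))), s := times(times(leaf(3), k), leaf(leaf(3))).
Occurs check fails: y occurs in times(y, 6); the equation y = times(y, 6) has no finite solution.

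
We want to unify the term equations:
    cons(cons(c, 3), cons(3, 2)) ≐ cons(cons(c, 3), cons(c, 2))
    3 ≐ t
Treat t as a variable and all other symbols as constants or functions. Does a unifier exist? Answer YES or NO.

Decompose cons/2: cons(c, 3) ≐ cons(c, 3),  cons(3, 2) ≐ cons(c, 2).
Delete trivial equation cons(c, 3) ≐ cons(c, 3).
Decompose cons/2: 3 ≐ c,  2 ≐ 2.
Clash: constants 3 and c differ; no unifier exists.

NO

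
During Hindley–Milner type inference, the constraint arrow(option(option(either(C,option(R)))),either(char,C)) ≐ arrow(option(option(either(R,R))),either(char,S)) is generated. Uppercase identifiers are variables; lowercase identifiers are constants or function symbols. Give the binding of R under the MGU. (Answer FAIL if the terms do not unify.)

FAIL

Decompose arrow/2: option(option(either(C,option(R)))) ≐ option(option(either(R,R))),  either(char,C) ≐ either(char,S).
Decompose option/1: option(either(C,option(R))) ≐ option(either(R,R)).
Decompose option/1: either(C,option(R)) ≐ either(R,R).
Decompose either/2: C ≐ R,  option(R) ≐ R.
Bind C := R; substituting into the one remaining equation that mentions C gives: either(char,R) ≐ either(char,S).
Occurs check fails: R occurs in option(R); the equation R ≐ option(R) has no finite solution.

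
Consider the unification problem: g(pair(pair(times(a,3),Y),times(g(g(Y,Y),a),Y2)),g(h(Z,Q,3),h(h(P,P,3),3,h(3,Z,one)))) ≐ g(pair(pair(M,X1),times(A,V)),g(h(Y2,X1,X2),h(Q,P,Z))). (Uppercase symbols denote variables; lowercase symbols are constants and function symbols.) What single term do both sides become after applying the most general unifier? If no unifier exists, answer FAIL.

FAIL

Decompose g/2: pair(pair(times(a,3),Y),times(g(g(Y,Y),a),Y2)) ≐ pair(pair(M,X1),times(A,V)),  g(h(Z,Q,3),h(h(P,P,3),3,h(3,Z,one))) ≐ g(h(Y2,X1,X2),h(Q,P,Z)).
Decompose pair/2: pair(times(a,3),Y) ≐ pair(M,X1),  times(g(g(Y,Y),a),Y2) ≐ times(A,V).
Decompose pair/2: times(a,3) ≐ M,  Y ≐ X1.
Bind M := times(a,3); no other remaining equation mentions M.
Bind Y := X1; substituting into the one remaining equation that mentions Y gives: times(g(g(X1,X1),a),Y2) ≐ times(A,V).
Decompose times/2: g(g(X1,X1),a) ≐ A,  Y2 ≐ V.
Bind A := g(g(X1,X1),a); no other remaining equation mentions A.
Bind Y2 := V; substituting into the remaining equation gives: g(h(Z,Q,3),h(h(P,P,3),3,h(3,Z,one))) ≐ g(h(V,X1,X2),h(Q,P,Z)).
Decompose g/2: h(Z,Q,3) ≐ h(V,X1,X2),  h(h(P,P,3),3,h(3,Z,one)) ≐ h(Q,P,Z).
Decompose h/3: Z ≐ V,  Q ≐ X1,  3 ≐ X2.
Bind Z := V; substituting into the one remaining equation that mentions Z gives: h(h(P,P,3),3,h(3,V,one)) ≐ h(Q,P,V).
Bind Q := X1; substituting into the one remaining equation that mentions Q gives: h(h(P,P,3),3,h(3,V,one)) ≐ h(X1,P,V).
Bind X2 := 3; no other remaining equation mentions X2.
Decompose h/3: h(P,P,3) ≐ X1,  3 ≐ P,  h(3,V,one) ≐ V.
Bind X1 := h(P,P,3); no other remaining equation mentions X1. Substituting into the earlier bindings gives Y := h(P,P,3), A := g(g(h(P,P,3),h(P,P,3)),a), Q := h(P,P,3).
Bind P := 3; no other remaining equation mentions P. Substituting into the earlier bindings gives Y := h(3,3,3), A := g(g(h(3,3,3),h(3,3,3)),a), Q := h(3,3,3), X1 := h(3,3,3).
Occurs check fails: V occurs in h(3,V,one); the equation V ≐ h(3,V,one) has no finite solution.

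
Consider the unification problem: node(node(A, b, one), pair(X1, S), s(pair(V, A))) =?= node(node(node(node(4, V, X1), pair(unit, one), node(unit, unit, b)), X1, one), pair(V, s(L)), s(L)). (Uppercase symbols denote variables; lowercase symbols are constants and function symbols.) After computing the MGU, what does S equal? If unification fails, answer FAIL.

Decompose node/3: node(A, b, one) =?= node(node(node(4, V, X1), pair(unit, one), node(unit, unit, b)), X1, one),  pair(X1, S) =?= pair(V, s(L)),  s(pair(V, A)) =?= s(L).
Decompose node/3: A =?= node(node(4, V, X1), pair(unit, one), node(unit, unit, b)),  b =?= X1,  one =?= one.
Bind A := node(node(4, V, X1), pair(unit, one), node(unit, unit, b)); substituting into the one remaining equation that mentions A gives: s(pair(V, node(node(4, V, X1), pair(unit, one), node(unit, unit, b)))) =?= s(L).
Bind X1 := b; substituting into the 2 remaining equations that mention X1 gives: pair(b, S) =?= pair(V, s(L)),  s(pair(V, node(node(4, V, b), pair(unit, one), node(unit, unit, b)))) =?= s(L). Substituting into the earlier binding gives A := node(node(4, V, b), pair(unit, one), node(unit, unit, b)).
Delete trivial equation one =?= one.
Decompose pair/2: b =?= V,  S =?= s(L).
Bind V := b; substituting into the one remaining equation that mentions V gives: s(pair(b, node(node(4, b, b), pair(unit, one), node(unit, unit, b)))) =?= s(L). Substituting into the earlier binding gives A := node(node(4, b, b), pair(unit, one), node(unit, unit, b)).
Bind S := s(L); no other remaining equation mentions S.
Decompose s/1: pair(b, node(node(4, b, b), pair(unit, one), node(unit, unit, b))) =?= L.
Bind L := pair(b, node(node(4, b, b), pair(unit, one), node(unit, unit, b))). Substituting into the earlier binding gives S := s(pair(b, node(node(4, b, b), pair(unit, one), node(unit, unit, b)))).
MGU = { A ↦ node(node(4, b, b), pair(unit, one), node(unit, unit, b)), X1 ↦ b, V ↦ b, S ↦ s(pair(b, node(node(4, b, b), pair(unit, one), node(unit, unit, b)))), L ↦ pair(b, node(node(4, b, b), pair(unit, one), node(unit, unit, b))) }, so S ↦ s(pair(b, node(node(4, b, b), pair(unit, one), node(unit, unit, b)))).

s(pair(b, node(node(4, b, b), pair(unit, one), node(unit, unit, b))))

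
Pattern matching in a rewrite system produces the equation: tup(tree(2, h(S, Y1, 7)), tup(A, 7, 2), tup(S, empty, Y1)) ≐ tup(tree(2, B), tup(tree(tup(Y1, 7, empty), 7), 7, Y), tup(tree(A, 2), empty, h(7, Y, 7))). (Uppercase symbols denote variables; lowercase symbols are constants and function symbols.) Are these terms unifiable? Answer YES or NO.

YES

Decompose tup/3: tree(2, h(S, Y1, 7)) ≐ tree(2, B),  tup(A, 7, 2) ≐ tup(tree(tup(Y1, 7, empty), 7), 7, Y),  tup(S, empty, Y1) ≐ tup(tree(A, 2), empty, h(7, Y, 7)).
Decompose tree/2: 2 ≐ 2,  h(S, Y1, 7) ≐ B.
Delete trivial equation 2 ≐ 2.
Bind B := h(S, Y1, 7); no other remaining equation mentions B.
Decompose tup/3: A ≐ tree(tup(Y1, 7, empty), 7),  7 ≐ 7,  2 ≐ Y.
Bind A := tree(tup(Y1, 7, empty), 7); substituting into the one remaining equation that mentions A gives: tup(S, empty, Y1) ≐ tup(tree(tree(tup(Y1, 7, empty), 7), 2), empty, h(7, Y, 7)).
Delete trivial equation 7 ≐ 7.
Bind Y := 2; substituting into the remaining equation gives: tup(S, empty, Y1) ≐ tup(tree(tree(tup(Y1, 7, empty), 7), 2), empty, h(7, 2, 7)).
Decompose tup/3: S ≐ tree(tree(tup(Y1, 7, empty), 7), 2),  empty ≐ empty,  Y1 ≐ h(7, 2, 7).
Bind S := tree(tree(tup(Y1, 7, empty), 7), 2); no other remaining equation mentions S. Substituting into the earlier binding gives B := h(tree(tree(tup(Y1, 7, empty), 7), 2), Y1, 7).
Delete trivial equation empty ≐ empty.
Bind Y1 := h(7, 2, 7). Substituting into the earlier bindings gives B := h(tree(tree(tup(h(7, 2, 7), 7, empty), 7), 2), h(7, 2, 7), 7), A := tree(tup(h(7, 2, 7), 7, empty), 7), S := tree(tree(tup(h(7, 2, 7), 7, empty), 7), 2).
No equations remain and no clash or occurs-check failure arose, so a unifier exists.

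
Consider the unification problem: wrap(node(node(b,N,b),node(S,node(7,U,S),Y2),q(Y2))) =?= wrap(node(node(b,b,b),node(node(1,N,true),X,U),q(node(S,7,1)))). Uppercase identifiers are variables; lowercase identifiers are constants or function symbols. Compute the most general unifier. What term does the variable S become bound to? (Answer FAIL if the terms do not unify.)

Decompose wrap/1: node(node(b,N,b),node(S,node(7,U,S),Y2),q(Y2)) =?= node(node(b,b,b),node(node(1,N,true),X,U),q(node(S,7,1))).
Decompose node/3: node(b,N,b) =?= node(b,b,b),  node(S,node(7,U,S),Y2) =?= node(node(1,N,true),X,U),  q(Y2) =?= q(node(S,7,1)).
Decompose node/3: b =?= b,  N =?= b,  b =?= b.
Delete trivial equation b =?= b.
Bind N := b; substituting into the one remaining equation that mentions N gives: node(S,node(7,U,S),Y2) =?= node(node(1,b,true),X,U).
Delete trivial equation b =?= b.
Decompose node/3: S =?= node(1,b,true),  node(7,U,S) =?= X,  Y2 =?= U.
Bind S := node(1,b,true); substituting into the 2 remaining equations that mention S gives: node(7,U,node(1,b,true)) =?= X,  q(Y2) =?= q(node(node(1,b,true),7,1)).
Bind X := node(7,U,node(1,b,true)); no other remaining equation mentions X.
Bind Y2 := U; substituting into the remaining equation gives: q(U) =?= q(node(node(1,b,true),7,1)).
Decompose q/1: U =?= node(node(1,b,true),7,1).
Bind U := node(node(1,b,true),7,1). Substituting into the earlier bindings gives X := node(7,node(node(1,b,true),7,1),node(1,b,true)), Y2 := node(node(1,b,true),7,1).
MGU = { N -> b, S -> node(1,b,true), X -> node(7,node(node(1,b,true),7,1),node(1,b,true)), Y2 -> node(node(1,b,true),7,1), U -> node(node(1,b,true),7,1) }, so S -> node(1,b,true).

node(1,b,true)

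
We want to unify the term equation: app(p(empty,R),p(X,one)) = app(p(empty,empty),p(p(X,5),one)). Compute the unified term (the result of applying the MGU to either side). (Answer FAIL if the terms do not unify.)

Decompose app/2: p(empty,R) = p(empty,empty),  p(X,one) = p(p(X,5),one).
Decompose p/2: empty = empty,  R = empty.
Delete trivial equation empty = empty.
Bind R := empty; no other remaining equation mentions R.
Decompose p/2: X = p(X,5),  one = one.
Occurs check fails: X occurs in p(X,5); the equation X = p(X,5) has no finite solution.

FAIL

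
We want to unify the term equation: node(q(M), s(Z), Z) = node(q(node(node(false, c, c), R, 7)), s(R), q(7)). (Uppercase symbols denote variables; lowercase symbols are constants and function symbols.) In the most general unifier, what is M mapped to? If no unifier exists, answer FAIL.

Decompose node/3: q(M) = q(node(node(false, c, c), R, 7)),  s(Z) = s(R),  Z = q(7).
Decompose q/1: M = node(node(false, c, c), R, 7).
Bind M := node(node(false, c, c), R, 7); no other remaining equation mentions M.
Decompose s/1: Z = R.
Bind Z := R; substituting into the remaining equation gives: R = q(7).
Bind R := q(7). Substituting into the earlier bindings gives M := node(node(false, c, c), q(7), 7), Z := q(7).
MGU = { M := node(node(false, c, c), q(7), 7), Z := q(7), R := q(7) }, so M := node(node(false, c, c), q(7), 7).

node(node(false, c, c), q(7), 7)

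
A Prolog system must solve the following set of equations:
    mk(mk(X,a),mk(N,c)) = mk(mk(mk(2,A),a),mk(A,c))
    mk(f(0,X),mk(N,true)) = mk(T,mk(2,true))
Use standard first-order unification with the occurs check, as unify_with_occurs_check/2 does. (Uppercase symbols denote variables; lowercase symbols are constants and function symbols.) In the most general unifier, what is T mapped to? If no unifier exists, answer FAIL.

f(0,mk(2,2))

Decompose mk/2: mk(X,a) = mk(mk(2,A),a),  mk(N,c) = mk(A,c).
Decompose mk/2: X = mk(2,A),  a = a.
Bind X := mk(2,A); substituting into the one remaining equation that mentions X gives: mk(f(0,mk(2,A)),mk(N,true)) = mk(T,mk(2,true)).
Delete trivial equation a = a.
Decompose mk/2: N = A,  c = c.
Bind N := A; substituting into the one remaining equation that mentions N gives: mk(f(0,mk(2,A)),mk(A,true)) = mk(T,mk(2,true)).
Delete trivial equation c = c.
Decompose mk/2: f(0,mk(2,A)) = T,  mk(A,true) = mk(2,true).
Bind T := f(0,mk(2,A)); no other remaining equation mentions T.
Decompose mk/2: A = 2,  true = true.
Bind A := 2; no other remaining equation mentions A. Substituting into the earlier bindings gives X := mk(2,2), N := 2, T := f(0,mk(2,2)).
Delete trivial equation true = true.
MGU = { X = mk(2,2), N = 2, T = f(0,mk(2,2)), A = 2 }, so T = f(0,mk(2,2)).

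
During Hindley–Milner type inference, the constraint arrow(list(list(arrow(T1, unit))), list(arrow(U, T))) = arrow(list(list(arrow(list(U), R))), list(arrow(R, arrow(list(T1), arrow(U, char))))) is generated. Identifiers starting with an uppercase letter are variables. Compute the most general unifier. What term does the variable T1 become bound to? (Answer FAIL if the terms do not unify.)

list(unit)

Decompose arrow/2: list(list(arrow(T1, unit))) = list(list(arrow(list(U), R))),  list(arrow(U, T)) = list(arrow(R, arrow(list(T1), arrow(U, char)))).
Decompose list/1: list(arrow(T1, unit)) = list(arrow(list(U), R)).
Decompose list/1: arrow(T1, unit) = arrow(list(U), R).
Decompose arrow/2: T1 = list(U),  unit = R.
Bind T1 := list(U); substituting into the one remaining equation that mentions T1 gives: list(arrow(U, T)) = list(arrow(R, arrow(list(list(U)), arrow(U, char)))).
Bind R := unit; substituting into the remaining equation gives: list(arrow(U, T)) = list(arrow(unit, arrow(list(list(U)), arrow(U, char)))).
Decompose list/1: arrow(U, T) = arrow(unit, arrow(list(list(U)), arrow(U, char))).
Decompose arrow/2: U = unit,  T = arrow(list(list(U)), arrow(U, char)).
Bind U := unit; substituting into the remaining equation gives: T = arrow(list(list(unit)), arrow(unit, char)). Substituting into the earlier binding gives T1 := list(unit).
Bind T := arrow(list(list(unit)), arrow(unit, char)).
MGU = { T1 ↦ list(unit), R ↦ unit, U ↦ unit, T ↦ arrow(list(list(unit)), arrow(unit, char)) }, so T1 ↦ list(unit).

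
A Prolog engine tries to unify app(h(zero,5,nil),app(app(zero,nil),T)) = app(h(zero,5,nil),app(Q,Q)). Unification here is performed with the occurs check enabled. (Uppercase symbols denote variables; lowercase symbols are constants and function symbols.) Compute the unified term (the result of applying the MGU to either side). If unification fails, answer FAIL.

Decompose app/2: h(zero,5,nil) = h(zero,5,nil),  app(app(zero,nil),T) = app(Q,Q).
Delete trivial equation h(zero,5,nil) = h(zero,5,nil).
Decompose app/2: app(zero,nil) = Q,  T = Q.
Bind Q := app(zero,nil); substituting into the remaining equation gives: T = app(zero,nil).
Bind T := app(zero,nil).
Applying the MGU to either side gives app(h(zero,5,nil),app(app(zero,nil),app(zero,nil))).

app(h(zero,5,nil),app(app(zero,nil),app(zero,nil)))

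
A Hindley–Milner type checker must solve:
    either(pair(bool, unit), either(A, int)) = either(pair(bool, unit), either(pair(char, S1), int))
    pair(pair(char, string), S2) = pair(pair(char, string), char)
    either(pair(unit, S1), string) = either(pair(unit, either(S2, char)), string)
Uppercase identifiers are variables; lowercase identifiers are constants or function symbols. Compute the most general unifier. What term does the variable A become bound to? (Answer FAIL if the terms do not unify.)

Decompose either/2: pair(bool, unit) = pair(bool, unit),  either(A, int) = either(pair(char, S1), int).
Delete trivial equation pair(bool, unit) = pair(bool, unit).
Decompose either/2: A = pair(char, S1),  int = int.
Bind A := pair(char, S1); no other remaining equation mentions A.
Delete trivial equation int = int.
Decompose pair/2: pair(char, string) = pair(char, string),  S2 = char.
Delete trivial equation pair(char, string) = pair(char, string).
Bind S2 := char; substituting into the remaining equation gives: either(pair(unit, S1), string) = either(pair(unit, either(char, char)), string).
Decompose either/2: pair(unit, S1) = pair(unit, either(char, char)),  string = string.
Decompose pair/2: unit = unit,  S1 = either(char, char).
Delete trivial equation unit = unit.
Bind S1 := either(char, char); no other remaining equation mentions S1. Substituting into the earlier binding gives A := pair(char, either(char, char)).
Delete trivial equation string = string.
MGU = { A -> pair(char, either(char, char)), S2 -> char, S1 -> either(char, char) }, so A -> pair(char, either(char, char)).

pair(char, either(char, char))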